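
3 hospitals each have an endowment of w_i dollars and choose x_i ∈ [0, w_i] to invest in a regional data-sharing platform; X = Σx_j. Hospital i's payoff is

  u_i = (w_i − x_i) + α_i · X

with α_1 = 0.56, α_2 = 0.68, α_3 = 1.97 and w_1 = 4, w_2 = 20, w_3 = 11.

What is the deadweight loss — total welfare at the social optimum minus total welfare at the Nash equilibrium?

∂u_i/∂x_i = α_i − 1, so hospital i contributes w_i if α_i > 1, else 0.
α_i > 1 for i ∈ {3}; NE contributions (0, 0, 11), X = 11.
W^NE = Σw_i − X^NE + (Σα_i)·X^NE = 35 + 2.21·11 = 59.31.
Planner: ∂(Σu_j)/∂x_i = Σα_j − 1 = 2.21 > 0, so everyone contributes w_i; X^SO = 35, W^SO = 35 + 2.21·35 = 112.35.
Deadweight loss = 53.04.

53.04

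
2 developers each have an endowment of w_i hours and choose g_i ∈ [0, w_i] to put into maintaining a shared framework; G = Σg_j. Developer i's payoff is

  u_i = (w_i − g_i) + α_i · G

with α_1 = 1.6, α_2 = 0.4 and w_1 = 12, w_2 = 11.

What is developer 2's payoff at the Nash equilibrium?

15.8

∂u_i/∂g_i = α_i − 1, so developer i contributes w_i if α_i > 1, else 0.
α_i > 1 for i ∈ {1}; NE contributions (12, 0), G = 12.
u_2 = (11 − 0) + 0.4·12 = 15.8.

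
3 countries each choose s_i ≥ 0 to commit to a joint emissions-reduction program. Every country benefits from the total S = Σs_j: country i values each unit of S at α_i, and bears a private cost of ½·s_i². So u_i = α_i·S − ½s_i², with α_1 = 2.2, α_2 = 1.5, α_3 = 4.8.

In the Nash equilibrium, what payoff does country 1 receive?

Country i's FOC: ∂u_i/∂s_i = α_i − s_i = 0, so s_i* = α_i.
NE contributions = (2.2, 1.5, 4.8); S = 8.5.
u_1 = α_1·S − ½·(s_1)² = 2.2·8.5 − ½·2.2² = 16.28.

16.28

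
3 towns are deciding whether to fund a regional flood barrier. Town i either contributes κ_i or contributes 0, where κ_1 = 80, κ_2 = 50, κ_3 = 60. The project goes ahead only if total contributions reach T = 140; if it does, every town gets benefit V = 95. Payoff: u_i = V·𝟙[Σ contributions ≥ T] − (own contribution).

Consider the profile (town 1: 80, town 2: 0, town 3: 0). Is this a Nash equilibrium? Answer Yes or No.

No

Total = 80 < 140: not provided.
Town 1 (pledges 80, payoff -80): dropping to 0 → total 0, payoff 0. Profitable deviation.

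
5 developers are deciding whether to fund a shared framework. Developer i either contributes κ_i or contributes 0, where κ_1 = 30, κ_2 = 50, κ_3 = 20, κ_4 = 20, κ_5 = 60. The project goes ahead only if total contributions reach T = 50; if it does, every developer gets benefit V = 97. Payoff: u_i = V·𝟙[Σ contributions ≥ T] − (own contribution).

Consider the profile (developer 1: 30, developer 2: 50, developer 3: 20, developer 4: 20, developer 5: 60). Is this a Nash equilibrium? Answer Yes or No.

Total = 180 ≥ 50: provided.
Developer 1 (pledges 30, payoff 67): dropping to 0 → total 150, payoff 97. Profitable deviation.

No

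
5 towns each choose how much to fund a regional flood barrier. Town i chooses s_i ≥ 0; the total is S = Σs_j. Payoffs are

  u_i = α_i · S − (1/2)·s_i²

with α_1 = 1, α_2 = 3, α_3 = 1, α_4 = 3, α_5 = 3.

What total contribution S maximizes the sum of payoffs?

55

Planner FOC: ∂(Σu_j)/∂s_i = (Σα_j) − s_i = 0, so s_i^SO = Σα_j = 11 for every i; S^SO = 55.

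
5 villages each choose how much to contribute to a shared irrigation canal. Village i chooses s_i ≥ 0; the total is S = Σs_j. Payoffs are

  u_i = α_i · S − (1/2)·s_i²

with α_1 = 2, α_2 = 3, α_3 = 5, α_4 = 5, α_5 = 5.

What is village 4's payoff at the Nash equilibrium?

Village i's FOC: ∂u_i/∂s_i = α_i − s_i = 0, so s_i* = α_i.
NE contributions = (2, 3, 5, 5, 5); S = 20.
u_4 = α_4·S − ½·(s_4)² = 5·20 − ½·5² = 87.5.

87.5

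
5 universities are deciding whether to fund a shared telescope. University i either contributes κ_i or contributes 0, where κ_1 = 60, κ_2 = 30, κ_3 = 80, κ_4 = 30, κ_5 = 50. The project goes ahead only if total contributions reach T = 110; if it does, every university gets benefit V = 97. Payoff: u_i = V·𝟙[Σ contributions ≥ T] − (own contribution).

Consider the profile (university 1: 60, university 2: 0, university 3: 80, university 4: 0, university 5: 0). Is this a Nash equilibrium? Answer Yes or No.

Yes

Total = 140 ≥ 110: provided.
University 1 (pledges 60, payoff 37): dropping to 0 → total 80, payoff 0. No gain.
University 2 (pledges 0, payoff 97): pledging 30 → total 170, payoff 67. No gain.
University 3 (pledges 80, payoff 17): dropping to 0 → total 60, payoff 0. No gain.
University 4 (pledges 0, payoff 97): pledging 30 → total 170, payoff 67. No gain.
University 5 (pledges 0, payoff 97): pledging 50 → total 190, payoff 47. No gain.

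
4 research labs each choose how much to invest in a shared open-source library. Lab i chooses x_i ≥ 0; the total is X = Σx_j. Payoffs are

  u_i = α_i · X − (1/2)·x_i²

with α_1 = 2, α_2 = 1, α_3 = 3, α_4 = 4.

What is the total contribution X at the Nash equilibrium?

10

Lab i's FOC: ∂u_i/∂x_i = α_i − x_i = 0, so x_i* = α_i.
NE contributions = (2, 1, 3, 4); X = 10.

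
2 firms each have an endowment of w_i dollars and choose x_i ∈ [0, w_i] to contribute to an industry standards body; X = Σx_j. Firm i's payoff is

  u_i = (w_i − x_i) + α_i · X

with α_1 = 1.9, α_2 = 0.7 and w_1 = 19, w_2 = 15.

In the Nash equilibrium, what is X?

19

∂u_i/∂x_i = α_i − 1, so firm i contributes w_i if α_i > 1, else 0.
α_i > 1 for i ∈ {1}; NE contributions (19, 0), X = 19.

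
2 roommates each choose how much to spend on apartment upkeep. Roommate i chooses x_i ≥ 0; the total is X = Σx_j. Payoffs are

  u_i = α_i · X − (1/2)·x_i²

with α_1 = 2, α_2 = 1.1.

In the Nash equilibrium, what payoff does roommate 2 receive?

2.805

Roommate i's FOC: ∂u_i/∂x_i = α_i − x_i = 0, so x_i* = α_i.
NE contributions = (2, 1.1); X = 3.1.
u_2 = α_2·X − ½·(x_2)² = 1.1·3.1 − ½·1.1² = 2.805.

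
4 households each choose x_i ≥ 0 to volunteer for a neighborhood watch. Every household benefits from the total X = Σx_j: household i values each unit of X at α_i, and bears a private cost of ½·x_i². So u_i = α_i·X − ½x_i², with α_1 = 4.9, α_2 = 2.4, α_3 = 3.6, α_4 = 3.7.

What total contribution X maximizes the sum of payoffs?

58.4

Planner FOC: ∂(Σu_j)/∂x_i = (Σα_j) − x_i = 0, so x_i^SO = Σα_j = 14.6 for every i; X^SO = 58.4.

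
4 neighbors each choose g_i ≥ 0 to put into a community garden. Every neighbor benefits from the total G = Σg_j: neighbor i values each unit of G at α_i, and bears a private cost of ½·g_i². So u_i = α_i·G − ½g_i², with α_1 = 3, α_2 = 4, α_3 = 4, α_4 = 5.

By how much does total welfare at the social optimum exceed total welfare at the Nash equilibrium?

289

Neighbor i's FOC: ∂u_i/∂g_i = α_i − g_i = 0, so g_i* = α_i.
NE contributions = (3, 4, 4, 5); G = 16.
W^NE = (Σα)·G − ½Σα_i² = 16² − ½·66 = 223.
Planner sets g_i = Σα_j = 16 for every i, so G^SO = 4·16 = 64.
W^SO = (Σα)·G^SO − ½·4·(Σα)² = (4/2)·16² = 512.
Deadweight loss = W^SO − W^NE = 289.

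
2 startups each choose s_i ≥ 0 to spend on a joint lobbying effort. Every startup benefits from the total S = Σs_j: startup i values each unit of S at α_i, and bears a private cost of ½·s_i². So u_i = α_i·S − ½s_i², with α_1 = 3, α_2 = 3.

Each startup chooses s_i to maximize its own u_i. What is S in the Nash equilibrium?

6

Startup i's FOC: ∂u_i/∂s_i = α_i − s_i = 0, so s_i* = α_i.
NE contributions = (3, 3); S = 6.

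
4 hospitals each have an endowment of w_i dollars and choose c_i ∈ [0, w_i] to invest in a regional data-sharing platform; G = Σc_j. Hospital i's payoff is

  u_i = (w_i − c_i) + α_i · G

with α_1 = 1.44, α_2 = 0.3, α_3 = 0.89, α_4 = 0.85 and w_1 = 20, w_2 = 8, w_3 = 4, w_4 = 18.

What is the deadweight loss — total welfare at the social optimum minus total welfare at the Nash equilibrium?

74.4

∂u_i/∂c_i = α_i − 1, so hospital i contributes w_i if α_i > 1, else 0.
α_i > 1 for i ∈ {1}; NE contributions (20, 0, 0, 0), G = 20.
W^NE = Σw_i − G^NE + (Σα_i)·G^NE = 50 + 2.48·20 = 99.6.
Planner: ∂(Σu_j)/∂c_i = Σα_j − 1 = 2.48 > 0, so everyone contributes w_i; G^SO = 50, W^SO = 50 + 2.48·50 = 174.
Deadweight loss = 74.4.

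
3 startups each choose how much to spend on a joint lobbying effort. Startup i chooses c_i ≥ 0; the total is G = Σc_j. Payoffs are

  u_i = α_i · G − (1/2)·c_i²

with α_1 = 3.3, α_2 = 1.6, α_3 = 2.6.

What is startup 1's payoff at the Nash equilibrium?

Startup i's FOC: ∂u_i/∂c_i = α_i − c_i = 0, so c_i* = α_i.
NE contributions = (3.3, 1.6, 2.6); G = 7.5.
u_1 = α_1·G − ½·(c_1)² = 3.3·7.5 − ½·3.3² = 19.305.

19.305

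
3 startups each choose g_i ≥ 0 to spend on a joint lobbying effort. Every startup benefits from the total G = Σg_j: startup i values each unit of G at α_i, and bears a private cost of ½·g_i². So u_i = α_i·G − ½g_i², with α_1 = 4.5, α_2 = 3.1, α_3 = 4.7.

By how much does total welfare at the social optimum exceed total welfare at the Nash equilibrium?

101.62

Startup i's FOC: ∂u_i/∂g_i = α_i − g_i = 0, so g_i* = α_i.
NE contributions = (4.5, 3.1, 4.7); G = 12.3.
W^NE = (Σα)·G − ½Σα_i² = 12.3² − ½·51.95 = 125.315.
Planner sets g_i = Σα_j = 12.3 for every i, so G^SO = 3·12.3 = 36.9.
W^SO = (Σα)·G^SO − ½·3·(Σα)² = (3/2)·12.3² = 226.935.
Deadweight loss = W^SO − W^NE = 101.62.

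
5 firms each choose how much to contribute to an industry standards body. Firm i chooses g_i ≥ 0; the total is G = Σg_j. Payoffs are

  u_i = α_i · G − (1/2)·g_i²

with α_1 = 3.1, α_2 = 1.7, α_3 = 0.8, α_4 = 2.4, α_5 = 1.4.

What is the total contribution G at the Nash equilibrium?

9.4

Firm i's FOC: ∂u_i/∂g_i = α_i − g_i = 0, so g_i* = α_i.
NE contributions = (3.1, 1.7, 0.8, 2.4, 1.4); G = 9.4.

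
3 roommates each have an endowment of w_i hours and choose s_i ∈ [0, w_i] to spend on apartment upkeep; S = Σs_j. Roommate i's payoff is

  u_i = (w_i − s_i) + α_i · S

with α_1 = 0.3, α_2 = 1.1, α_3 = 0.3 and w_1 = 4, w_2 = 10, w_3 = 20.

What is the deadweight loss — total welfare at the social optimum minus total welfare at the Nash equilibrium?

∂u_i/∂s_i = α_i − 1, so roommate i contributes w_i if α_i > 1, else 0.
α_i > 1 for i ∈ {2}; NE contributions (0, 10, 0), S = 10.
W^NE = Σw_i − S^NE + (Σα_i)·S^NE = 34 + 0.7·10 = 41.
Planner: ∂(Σu_j)/∂s_i = Σα_j − 1 = 0.7 > 0, so everyone contributes w_i; S^SO = 34, W^SO = 34 + 0.7·34 = 57.8.
Deadweight loss = 16.8.

16.8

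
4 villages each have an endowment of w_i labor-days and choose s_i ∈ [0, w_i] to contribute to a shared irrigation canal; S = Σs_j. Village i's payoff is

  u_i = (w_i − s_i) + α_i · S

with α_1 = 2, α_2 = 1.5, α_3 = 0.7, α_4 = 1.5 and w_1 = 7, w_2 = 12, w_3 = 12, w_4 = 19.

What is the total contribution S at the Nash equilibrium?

∂u_i/∂s_i = α_i − 1, so village i contributes w_i if α_i > 1, else 0.
α_i > 1 for i ∈ {1, 2, 4}; NE contributions (7, 12, 0, 19), S = 38.

38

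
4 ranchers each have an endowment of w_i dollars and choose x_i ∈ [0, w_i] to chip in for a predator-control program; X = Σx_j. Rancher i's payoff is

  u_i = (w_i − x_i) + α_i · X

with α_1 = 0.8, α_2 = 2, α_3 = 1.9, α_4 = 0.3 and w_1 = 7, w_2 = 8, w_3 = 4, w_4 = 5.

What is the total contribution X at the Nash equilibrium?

12

∂u_i/∂x_i = α_i − 1, so rancher i contributes w_i if α_i > 1, else 0.
α_i > 1 for i ∈ {2, 3}; NE contributions (0, 8, 4, 0), X = 12.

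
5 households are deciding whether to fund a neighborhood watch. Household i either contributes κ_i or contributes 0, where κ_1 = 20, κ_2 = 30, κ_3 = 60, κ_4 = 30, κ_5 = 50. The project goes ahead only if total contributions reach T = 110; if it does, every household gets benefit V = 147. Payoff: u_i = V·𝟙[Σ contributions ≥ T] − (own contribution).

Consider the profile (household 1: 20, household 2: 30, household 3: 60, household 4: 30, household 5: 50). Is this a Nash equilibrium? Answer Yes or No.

Total = 190 ≥ 110: provided.
Household 1 (pledges 20, payoff 127): dropping to 0 → total 170, payoff 147. Profitable deviation.

No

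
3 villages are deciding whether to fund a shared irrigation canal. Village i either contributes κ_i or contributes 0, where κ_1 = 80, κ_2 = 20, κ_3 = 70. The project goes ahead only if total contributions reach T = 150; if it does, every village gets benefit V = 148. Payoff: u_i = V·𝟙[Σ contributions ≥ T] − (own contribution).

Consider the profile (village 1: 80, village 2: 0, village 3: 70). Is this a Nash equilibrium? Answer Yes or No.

Total = 150 ≥ 150: provided.
Village 1 (pledges 80, payoff 68): dropping to 0 → total 70, payoff 0. No gain.
Village 2 (pledges 0, payoff 148): pledging 20 → total 170, payoff 128. No gain.
Village 3 (pledges 70, payoff 78): dropping to 0 → total 80, payoff 0. No gain.

Yes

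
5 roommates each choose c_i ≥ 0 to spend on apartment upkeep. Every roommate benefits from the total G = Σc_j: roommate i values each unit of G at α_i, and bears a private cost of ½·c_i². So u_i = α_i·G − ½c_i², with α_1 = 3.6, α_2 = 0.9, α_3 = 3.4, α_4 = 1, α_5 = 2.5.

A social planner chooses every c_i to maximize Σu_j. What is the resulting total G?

57

Planner FOC: ∂(Σu_j)/∂c_i = (Σα_j) − c_i = 0, so c_i^SO = Σα_j = 11.4 for every i; G^SO = 57.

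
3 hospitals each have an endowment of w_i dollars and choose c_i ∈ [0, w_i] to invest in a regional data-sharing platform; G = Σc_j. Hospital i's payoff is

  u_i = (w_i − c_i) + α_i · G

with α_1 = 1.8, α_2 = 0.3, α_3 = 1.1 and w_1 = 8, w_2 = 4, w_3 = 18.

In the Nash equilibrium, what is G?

26

∂u_i/∂c_i = α_i − 1, so hospital i contributes w_i if α_i > 1, else 0.
α_i > 1 for i ∈ {1, 3}; NE contributions (8, 0, 18), G = 26.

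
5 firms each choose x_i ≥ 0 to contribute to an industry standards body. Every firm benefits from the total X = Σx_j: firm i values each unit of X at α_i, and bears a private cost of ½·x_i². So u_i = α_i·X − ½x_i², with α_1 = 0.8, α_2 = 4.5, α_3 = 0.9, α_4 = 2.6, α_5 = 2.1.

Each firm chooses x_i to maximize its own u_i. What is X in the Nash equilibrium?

10.9

Firm i's FOC: ∂u_i/∂x_i = α_i − x_i = 0, so x_i* = α_i.
NE contributions = (0.8, 4.5, 0.9, 2.6, 2.1); X = 10.9.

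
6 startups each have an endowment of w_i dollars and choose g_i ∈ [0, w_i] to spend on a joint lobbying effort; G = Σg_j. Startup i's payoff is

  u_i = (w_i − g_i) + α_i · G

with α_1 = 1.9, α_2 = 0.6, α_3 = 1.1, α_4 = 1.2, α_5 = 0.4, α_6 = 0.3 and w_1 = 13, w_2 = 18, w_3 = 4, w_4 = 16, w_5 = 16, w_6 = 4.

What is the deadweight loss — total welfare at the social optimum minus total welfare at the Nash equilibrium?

171

∂u_i/∂g_i = α_i − 1, so startup i contributes w_i if α_i > 1, else 0.
α_i > 1 for i ∈ {1, 3, 4}; NE contributions (13, 0, 4, 16, 0, 0), G = 33.
W^NE = Σw_i − G^NE + (Σα_i)·G^NE = 71 + 4.5·33 = 219.5.
Planner: ∂(Σu_j)/∂g_i = Σα_j − 1 = 4.5 > 0, so everyone contributes w_i; G^SO = 71, W^SO = 71 + 4.5·71 = 390.5.
Deadweight loss = 171.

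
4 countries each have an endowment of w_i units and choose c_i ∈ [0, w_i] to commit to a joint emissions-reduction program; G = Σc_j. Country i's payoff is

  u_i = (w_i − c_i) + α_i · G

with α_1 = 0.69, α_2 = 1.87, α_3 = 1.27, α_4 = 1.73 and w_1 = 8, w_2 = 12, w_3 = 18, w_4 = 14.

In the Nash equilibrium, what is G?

44

∂u_i/∂c_i = α_i − 1, so country i contributes w_i if α_i > 1, else 0.
α_i > 1 for i ∈ {2, 3, 4}; NE contributions (0, 12, 18, 14), G = 44.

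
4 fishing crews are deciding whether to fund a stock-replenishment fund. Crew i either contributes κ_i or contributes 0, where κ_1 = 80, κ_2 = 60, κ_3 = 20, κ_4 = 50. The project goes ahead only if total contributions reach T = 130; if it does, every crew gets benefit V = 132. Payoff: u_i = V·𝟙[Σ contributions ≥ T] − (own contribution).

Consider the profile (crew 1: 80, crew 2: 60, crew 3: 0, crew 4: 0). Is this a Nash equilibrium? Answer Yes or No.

Total = 140 ≥ 130: provided.
Crew 1 (pledges 80, payoff 52): dropping to 0 → total 60, payoff 0. No gain.
Crew 2 (pledges 60, payoff 72): dropping to 0 → total 80, payoff 0. No gain.
Crew 3 (pledges 0, payoff 132): pledging 20 → total 160, payoff 112. No gain.
Crew 4 (pledges 0, payoff 132): pledging 50 → total 190, payoff 82. No gain.

Yes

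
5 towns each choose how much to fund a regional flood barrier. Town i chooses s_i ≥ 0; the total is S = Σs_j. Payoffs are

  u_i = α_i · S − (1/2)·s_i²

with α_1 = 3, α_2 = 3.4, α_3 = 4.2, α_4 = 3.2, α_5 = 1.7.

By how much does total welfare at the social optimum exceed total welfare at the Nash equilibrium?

386.04

Town i's FOC: ∂u_i/∂s_i = α_i − s_i = 0, so s_i* = α_i.
NE contributions = (3, 3.4, 4.2, 3.2, 1.7); S = 15.5.
W^NE = (Σα)·S − ½Σα_i² = 15.5² − ½·51.33 = 214.585.
Planner sets s_i = Σα_j = 15.5 for every i, so S^SO = 5·15.5 = 77.5.
W^SO = (Σα)·S^SO − ½·5·(Σα)² = (5/2)·15.5² = 600.625.
Deadweight loss = W^SO − W^NE = 386.04.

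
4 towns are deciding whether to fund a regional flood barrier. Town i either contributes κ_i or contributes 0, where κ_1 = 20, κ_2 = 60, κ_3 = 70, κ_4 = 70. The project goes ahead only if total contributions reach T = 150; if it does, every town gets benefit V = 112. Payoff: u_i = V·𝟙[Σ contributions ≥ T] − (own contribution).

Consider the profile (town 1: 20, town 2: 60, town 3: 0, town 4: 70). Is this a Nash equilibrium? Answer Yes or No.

Yes

Total = 150 ≥ 150: provided.
Town 1 (pledges 20, payoff 92): dropping to 0 → total 130, payoff 0. No gain.
Town 2 (pledges 60, payoff 52): dropping to 0 → total 90, payoff 0. No gain.
Town 3 (pledges 0, payoff 112): pledging 70 → total 220, payoff 42. No gain.
Town 4 (pledges 70, payoff 42): dropping to 0 → total 80, payoff 0. No gain.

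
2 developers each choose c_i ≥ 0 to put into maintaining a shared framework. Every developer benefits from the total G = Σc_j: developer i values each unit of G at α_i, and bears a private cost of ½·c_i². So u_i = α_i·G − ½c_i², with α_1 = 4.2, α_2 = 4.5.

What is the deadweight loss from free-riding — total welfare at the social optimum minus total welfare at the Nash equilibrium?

Developer i's FOC: ∂u_i/∂c_i = α_i − c_i = 0, so c_i* = α_i.
NE contributions = (4.2, 4.5); G = 8.7.
W^NE = (Σα)·G − ½Σα_i² = 8.7² − ½·37.89 = 56.745.
Planner sets c_i = Σα_j = 8.7 for every i, so G^SO = 2·8.7 = 17.4.
W^SO = (Σα)·G^SO − ½·2·(Σα)² = (2/2)·8.7² = 75.69.
Deadweight loss = W^SO − W^NE = 18.945.

18.945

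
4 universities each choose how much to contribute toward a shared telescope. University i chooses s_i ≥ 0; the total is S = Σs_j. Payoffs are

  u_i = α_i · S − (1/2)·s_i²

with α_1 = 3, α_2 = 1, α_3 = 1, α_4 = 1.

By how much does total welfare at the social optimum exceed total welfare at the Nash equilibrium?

42

University i's FOC: ∂u_i/∂s_i = α_i − s_i = 0, so s_i* = α_i.
NE contributions = (3, 1, 1, 1); S = 6.
W^NE = (Σα)·S − ½Σα_i² = 6² − ½·12 = 30.
Planner sets s_i = Σα_j = 6 for every i, so S^SO = 4·6 = 24.
W^SO = (Σα)·S^SO − ½·4·(Σα)² = (4/2)·6² = 72.
Deadweight loss = W^SO − W^NE = 42.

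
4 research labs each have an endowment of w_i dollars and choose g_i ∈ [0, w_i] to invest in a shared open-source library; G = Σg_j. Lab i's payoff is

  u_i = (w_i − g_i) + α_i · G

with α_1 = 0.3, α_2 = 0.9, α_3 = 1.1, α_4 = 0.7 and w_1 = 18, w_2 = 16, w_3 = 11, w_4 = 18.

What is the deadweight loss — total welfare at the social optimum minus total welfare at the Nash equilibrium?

∂u_i/∂g_i = α_i − 1, so lab i contributes w_i if α_i > 1, else 0.
α_i > 1 for i ∈ {3}; NE contributions (0, 0, 11, 0), G = 11.
W^NE = Σw_i − G^NE + (Σα_i)·G^NE = 63 + 2·11 = 85.
Planner: ∂(Σu_j)/∂g_i = Σα_j − 1 = 2 > 0, so everyone contributes w_i; G^SO = 63, W^SO = 63 + 2·63 = 189.
Deadweight loss = 104.

104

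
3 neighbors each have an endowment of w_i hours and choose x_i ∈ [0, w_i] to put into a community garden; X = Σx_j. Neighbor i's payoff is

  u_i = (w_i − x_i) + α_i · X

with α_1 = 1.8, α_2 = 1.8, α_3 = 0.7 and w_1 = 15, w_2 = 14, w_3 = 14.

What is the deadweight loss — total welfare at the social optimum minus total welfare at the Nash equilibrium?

∂u_i/∂x_i = α_i − 1, so neighbor i contributes w_i if α_i > 1, else 0.
α_i > 1 for i ∈ {1, 2}; NE contributions (15, 14, 0), X = 29.
W^NE = Σw_i − X^NE + (Σα_i)·X^NE = 43 + 3.3·29 = 138.7.
Planner: ∂(Σu_j)/∂x_i = Σα_j − 1 = 3.3 > 0, so everyone contributes w_i; X^SO = 43, W^SO = 43 + 3.3·43 = 184.9.
Deadweight loss = 46.2.

46.2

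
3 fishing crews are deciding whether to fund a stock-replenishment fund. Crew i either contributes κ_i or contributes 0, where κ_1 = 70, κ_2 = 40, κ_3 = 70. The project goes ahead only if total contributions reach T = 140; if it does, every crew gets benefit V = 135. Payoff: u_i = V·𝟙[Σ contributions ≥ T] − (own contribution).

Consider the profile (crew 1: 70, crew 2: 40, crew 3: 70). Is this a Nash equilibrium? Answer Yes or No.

Total = 180 ≥ 140: provided.
Crew 1 (pledges 70, payoff 65): dropping to 0 → total 110, payoff 0. No gain.
Crew 2 (pledges 40, payoff 95): dropping to 0 → total 140, payoff 135. Profitable deviation.

No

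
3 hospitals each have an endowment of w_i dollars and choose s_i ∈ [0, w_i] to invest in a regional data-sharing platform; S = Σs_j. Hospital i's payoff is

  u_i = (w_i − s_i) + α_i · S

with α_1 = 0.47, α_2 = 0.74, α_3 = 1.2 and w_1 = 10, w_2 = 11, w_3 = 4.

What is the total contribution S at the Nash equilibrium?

4

∂u_i/∂s_i = α_i − 1, so hospital i contributes w_i if α_i > 1, else 0.
α_i > 1 for i ∈ {3}; NE contributions (0, 0, 4), S = 4.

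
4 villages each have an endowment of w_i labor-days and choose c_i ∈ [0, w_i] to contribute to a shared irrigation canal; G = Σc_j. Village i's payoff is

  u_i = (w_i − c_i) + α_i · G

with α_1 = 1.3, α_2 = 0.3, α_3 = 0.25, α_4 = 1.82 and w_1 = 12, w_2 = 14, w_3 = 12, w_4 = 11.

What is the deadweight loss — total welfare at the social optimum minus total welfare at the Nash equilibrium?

∂u_i/∂c_i = α_i − 1, so village i contributes w_i if α_i > 1, else 0.
α_i > 1 for i ∈ {1, 4}; NE contributions (12, 0, 0, 11), G = 23.
W^NE = Σw_i − G^NE + (Σα_i)·G^NE = 49 + 2.67·23 = 110.41.
Planner: ∂(Σu_j)/∂c_i = Σα_j − 1 = 2.67 > 0, so everyone contributes w_i; G^SO = 49, W^SO = 49 + 2.67·49 = 179.83.
Deadweight loss = 69.42.

69.42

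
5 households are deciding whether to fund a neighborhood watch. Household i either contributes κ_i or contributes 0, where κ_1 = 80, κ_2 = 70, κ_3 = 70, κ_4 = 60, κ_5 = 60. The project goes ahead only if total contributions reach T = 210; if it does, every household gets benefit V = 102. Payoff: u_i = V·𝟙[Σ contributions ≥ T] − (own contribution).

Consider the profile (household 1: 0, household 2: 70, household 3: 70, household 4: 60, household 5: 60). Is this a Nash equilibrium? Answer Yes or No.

Yes

Total = 260 ≥ 210: provided.
Household 1 (pledges 0, payoff 102): pledging 80 → total 340, payoff 22. No gain.
Household 2 (pledges 70, payoff 32): dropping to 0 → total 190, payoff 0. No gain.
Household 3 (pledges 70, payoff 32): dropping to 0 → total 190, payoff 0. No gain.
Household 4 (pledges 60, payoff 42): dropping to 0 → total 200, payoff 0. No gain.
Household 5 (pledges 60, payoff 42): dropping to 0 → total 200, payoff 0. No gain.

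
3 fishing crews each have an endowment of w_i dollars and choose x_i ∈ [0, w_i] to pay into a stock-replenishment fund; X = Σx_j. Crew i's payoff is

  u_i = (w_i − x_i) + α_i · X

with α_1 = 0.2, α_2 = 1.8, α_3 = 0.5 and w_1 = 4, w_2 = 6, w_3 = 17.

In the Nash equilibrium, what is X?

∂u_i/∂x_i = α_i − 1, so crew i contributes w_i if α_i > 1, else 0.
α_i > 1 for i ∈ {2}; NE contributions (0, 6, 0), X = 6.

6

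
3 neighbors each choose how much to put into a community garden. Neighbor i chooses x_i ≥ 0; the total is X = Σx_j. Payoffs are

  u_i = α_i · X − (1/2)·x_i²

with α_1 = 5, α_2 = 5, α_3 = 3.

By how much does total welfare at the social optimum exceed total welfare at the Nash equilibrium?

Neighbor i's FOC: ∂u_i/∂x_i = α_i − x_i = 0, so x_i* = α_i.
NE contributions = (5, 5, 3); X = 13.
W^NE = (Σα)·X − ½Σα_i² = 13² − ½·59 = 139.5.
Planner sets x_i = Σα_j = 13 for every i, so X^SO = 3·13 = 39.
W^SO = (Σα)·X^SO − ½·3·(Σα)² = (3/2)·13² = 253.5.
Deadweight loss = W^SO − W^NE = 114.

114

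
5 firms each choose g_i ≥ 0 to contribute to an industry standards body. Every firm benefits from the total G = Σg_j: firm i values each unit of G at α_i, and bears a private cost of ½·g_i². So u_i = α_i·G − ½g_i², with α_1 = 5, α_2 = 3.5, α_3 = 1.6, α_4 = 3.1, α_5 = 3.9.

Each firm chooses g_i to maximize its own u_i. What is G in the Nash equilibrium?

Firm i's FOC: ∂u_i/∂g_i = α_i − g_i = 0, so g_i* = α_i.
NE contributions = (5, 3.5, 1.6, 3.1, 3.9); G = 17.1.

17.1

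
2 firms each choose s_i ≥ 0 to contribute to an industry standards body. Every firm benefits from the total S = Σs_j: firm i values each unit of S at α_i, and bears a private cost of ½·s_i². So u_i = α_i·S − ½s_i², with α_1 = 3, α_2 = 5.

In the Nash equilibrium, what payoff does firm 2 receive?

Firm i's FOC: ∂u_i/∂s_i = α_i − s_i = 0, so s_i* = α_i.
NE contributions = (3, 5); S = 8.
u_2 = α_2·S − ½·(s_2)² = 5·8 − ½·5² = 27.5.

27.5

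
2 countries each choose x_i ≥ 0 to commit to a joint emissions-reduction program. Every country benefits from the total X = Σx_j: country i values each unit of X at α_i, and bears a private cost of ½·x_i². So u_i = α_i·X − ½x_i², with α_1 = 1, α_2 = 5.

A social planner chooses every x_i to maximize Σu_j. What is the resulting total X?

12

Planner FOC: ∂(Σu_j)/∂x_i = (Σα_j) − x_i = 0, so x_i^SO = Σα_j = 6 for every i; X^SO = 12.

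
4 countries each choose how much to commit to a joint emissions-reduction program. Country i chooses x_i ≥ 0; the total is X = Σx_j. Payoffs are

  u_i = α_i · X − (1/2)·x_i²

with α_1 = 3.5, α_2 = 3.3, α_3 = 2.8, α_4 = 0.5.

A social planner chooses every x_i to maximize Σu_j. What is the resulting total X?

40.4

Planner FOC: ∂(Σu_j)/∂x_i = (Σα_j) − x_i = 0, so x_i^SO = Σα_j = 10.1 for every i; X^SO = 40.4.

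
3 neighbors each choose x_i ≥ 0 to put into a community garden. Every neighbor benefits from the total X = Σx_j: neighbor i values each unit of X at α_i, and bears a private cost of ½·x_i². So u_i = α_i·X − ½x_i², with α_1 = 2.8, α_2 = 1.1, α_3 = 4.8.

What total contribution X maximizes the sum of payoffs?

26.1

Planner FOC: ∂(Σu_j)/∂x_i = (Σα_j) − x_i = 0, so x_i^SO = Σα_j = 8.7 for every i; X^SO = 26.1.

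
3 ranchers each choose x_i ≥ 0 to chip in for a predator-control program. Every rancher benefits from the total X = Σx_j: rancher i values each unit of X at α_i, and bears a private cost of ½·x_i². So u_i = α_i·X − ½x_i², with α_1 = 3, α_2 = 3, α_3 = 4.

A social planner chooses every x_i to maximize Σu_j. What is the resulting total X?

30

Planner FOC: ∂(Σu_j)/∂x_i = (Σα_j) − x_i = 0, so x_i^SO = Σα_j = 10 for every i; X^SO = 30.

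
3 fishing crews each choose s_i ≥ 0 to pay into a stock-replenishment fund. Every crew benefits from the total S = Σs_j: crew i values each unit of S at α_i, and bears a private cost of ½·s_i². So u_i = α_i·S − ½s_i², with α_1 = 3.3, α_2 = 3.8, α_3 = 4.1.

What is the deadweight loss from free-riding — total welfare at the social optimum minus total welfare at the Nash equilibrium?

Crew i's FOC: ∂u_i/∂s_i = α_i − s_i = 0, so s_i* = α_i.
NE contributions = (3.3, 3.8, 4.1); S = 11.2.
W^NE = (Σα)·S − ½Σα_i² = 11.2² − ½·42.14 = 104.37.
Planner sets s_i = Σα_j = 11.2 for every i, so S^SO = 3·11.2 = 33.6.
W^SO = (Σα)·S^SO − ½·3·(Σα)² = (3/2)·11.2² = 188.16.
Deadweight loss = W^SO − W^NE = 83.79.

83.79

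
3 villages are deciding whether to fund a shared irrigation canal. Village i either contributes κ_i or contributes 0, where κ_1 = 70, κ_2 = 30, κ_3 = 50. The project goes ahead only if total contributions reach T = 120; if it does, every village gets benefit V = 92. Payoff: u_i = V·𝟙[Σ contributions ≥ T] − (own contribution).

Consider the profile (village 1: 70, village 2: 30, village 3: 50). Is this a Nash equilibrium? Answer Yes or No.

No

Total = 150 ≥ 120: provided.
Village 1 (pledges 70, payoff 22): dropping to 0 → total 80, payoff 0. No gain.
Village 2 (pledges 30, payoff 62): dropping to 0 → total 120, payoff 92. Profitable deviation.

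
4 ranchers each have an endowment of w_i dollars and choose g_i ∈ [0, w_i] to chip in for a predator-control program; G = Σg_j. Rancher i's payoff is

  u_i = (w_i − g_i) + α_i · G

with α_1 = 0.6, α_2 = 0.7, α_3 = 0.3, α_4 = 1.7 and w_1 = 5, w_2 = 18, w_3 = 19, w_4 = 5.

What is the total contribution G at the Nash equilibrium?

5

∂u_i/∂g_i = α_i − 1, so rancher i contributes w_i if α_i > 1, else 0.
α_i > 1 for i ∈ {4}; NE contributions (0, 0, 0, 5), G = 5.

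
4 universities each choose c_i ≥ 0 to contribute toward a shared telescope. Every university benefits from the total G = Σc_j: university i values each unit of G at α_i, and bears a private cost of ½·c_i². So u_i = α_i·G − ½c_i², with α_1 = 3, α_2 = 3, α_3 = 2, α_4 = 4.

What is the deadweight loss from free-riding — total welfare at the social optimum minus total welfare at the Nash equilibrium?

University i's FOC: ∂u_i/∂c_i = α_i − c_i = 0, so c_i* = α_i.
NE contributions = (3, 3, 2, 4); G = 12.
W^NE = (Σα)·G − ½Σα_i² = 12² − ½·38 = 125.
Planner sets c_i = Σα_j = 12 for every i, so G^SO = 4·12 = 48.
W^SO = (Σα)·G^SO − ½·4·(Σα)² = (4/2)·12² = 288.
Deadweight loss = W^SO − W^NE = 163.

163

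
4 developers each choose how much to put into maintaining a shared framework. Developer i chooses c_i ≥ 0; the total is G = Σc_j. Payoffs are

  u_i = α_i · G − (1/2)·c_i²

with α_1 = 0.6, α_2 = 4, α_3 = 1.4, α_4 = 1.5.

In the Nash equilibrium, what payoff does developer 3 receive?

Developer i's FOC: ∂u_i/∂c_i = α_i − c_i = 0, so c_i* = α_i.
NE contributions = (0.6, 4, 1.4, 1.5); G = 7.5.
u_3 = α_3·G − ½·(c_3)² = 1.4·7.5 − ½·1.4² = 9.52.

9.52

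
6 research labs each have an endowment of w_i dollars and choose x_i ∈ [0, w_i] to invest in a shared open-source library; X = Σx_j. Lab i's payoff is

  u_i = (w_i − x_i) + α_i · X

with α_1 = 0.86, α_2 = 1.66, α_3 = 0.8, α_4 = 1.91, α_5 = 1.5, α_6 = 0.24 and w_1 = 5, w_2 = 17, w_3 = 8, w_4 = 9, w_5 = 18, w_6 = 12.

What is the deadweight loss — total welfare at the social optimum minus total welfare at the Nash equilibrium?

∂u_i/∂x_i = α_i − 1, so lab i contributes w_i if α_i > 1, else 0.
α_i > 1 for i ∈ {2, 4, 5}; NE contributions (0, 17, 0, 9, 18, 0), X = 44.
W^NE = Σw_i − X^NE + (Σα_i)·X^NE = 69 + 5.97·44 = 331.68.
Planner: ∂(Σu_j)/∂x_i = Σα_j − 1 = 5.97 > 0, so everyone contributes w_i; X^SO = 69, W^SO = 69 + 5.97·69 = 480.93.
Deadweight loss = 149.25.

149.25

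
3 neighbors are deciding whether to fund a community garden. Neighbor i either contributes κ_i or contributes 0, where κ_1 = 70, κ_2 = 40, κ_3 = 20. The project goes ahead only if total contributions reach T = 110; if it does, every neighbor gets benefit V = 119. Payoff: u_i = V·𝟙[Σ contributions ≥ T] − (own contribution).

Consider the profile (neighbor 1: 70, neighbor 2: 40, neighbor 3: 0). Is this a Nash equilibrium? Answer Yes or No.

Yes

Total = 110 ≥ 110: provided.
Neighbor 1 (pledges 70, payoff 49): dropping to 0 → total 40, payoff 0. No gain.
Neighbor 2 (pledges 40, payoff 79): dropping to 0 → total 70, payoff 0. No gain.
Neighbor 3 (pledges 0, payoff 119): pledging 20 → total 130, payoff 99. No gain.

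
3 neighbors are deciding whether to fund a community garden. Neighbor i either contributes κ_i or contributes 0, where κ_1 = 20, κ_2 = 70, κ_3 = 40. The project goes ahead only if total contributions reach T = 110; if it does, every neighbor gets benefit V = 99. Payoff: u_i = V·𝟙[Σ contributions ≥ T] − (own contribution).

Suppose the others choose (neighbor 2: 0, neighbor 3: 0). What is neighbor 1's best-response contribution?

Others' total = 0. Even contributing 20 gives 20 < 110: no benefit either way.
Best response: 0.

0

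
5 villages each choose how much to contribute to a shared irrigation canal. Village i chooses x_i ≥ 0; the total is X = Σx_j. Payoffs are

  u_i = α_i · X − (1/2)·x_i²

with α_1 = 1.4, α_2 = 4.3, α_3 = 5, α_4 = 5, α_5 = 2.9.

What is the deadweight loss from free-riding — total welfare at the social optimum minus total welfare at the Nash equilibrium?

558.37

Village i's FOC: ∂u_i/∂x_i = α_i − x_i = 0, so x_i* = α_i.
NE contributions = (1.4, 4.3, 5, 5, 2.9); X = 18.6.
W^NE = (Σα)·X − ½Σα_i² = 18.6² − ½·78.86 = 306.53.
Planner sets x_i = Σα_j = 18.6 for every i, so X^SO = 5·18.6 = 93.
W^SO = (Σα)·X^SO − ½·5·(Σα)² = (5/2)·18.6² = 864.9.
Deadweight loss = W^SO − W^NE = 558.37.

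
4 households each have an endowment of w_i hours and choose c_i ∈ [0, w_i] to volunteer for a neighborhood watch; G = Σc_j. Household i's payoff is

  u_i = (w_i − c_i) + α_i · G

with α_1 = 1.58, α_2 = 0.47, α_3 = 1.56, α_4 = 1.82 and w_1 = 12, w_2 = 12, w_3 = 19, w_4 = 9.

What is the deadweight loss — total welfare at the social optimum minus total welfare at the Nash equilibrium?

53.16

∂u_i/∂c_i = α_i − 1, so household i contributes w_i if α_i > 1, else 0.
α_i > 1 for i ∈ {1, 3, 4}; NE contributions (12, 0, 19, 9), G = 40.
W^NE = Σw_i − G^NE + (Σα_i)·G^NE = 52 + 4.43·40 = 229.2.
Planner: ∂(Σu_j)/∂c_i = Σα_j − 1 = 4.43 > 0, so everyone contributes w_i; G^SO = 52, W^SO = 52 + 4.43·52 = 282.36.
Deadweight loss = 53.16.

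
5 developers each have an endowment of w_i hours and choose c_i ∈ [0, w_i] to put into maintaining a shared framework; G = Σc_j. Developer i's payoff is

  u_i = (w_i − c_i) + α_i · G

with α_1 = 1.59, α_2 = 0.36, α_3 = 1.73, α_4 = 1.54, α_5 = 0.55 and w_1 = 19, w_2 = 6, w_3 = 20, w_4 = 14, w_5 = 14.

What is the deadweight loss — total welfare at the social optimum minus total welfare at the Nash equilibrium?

∂u_i/∂c_i = α_i − 1, so developer i contributes w_i if α_i > 1, else 0.
α_i > 1 for i ∈ {1, 3, 4}; NE contributions (19, 0, 20, 14, 0), G = 53.
W^NE = Σw_i − G^NE + (Σα_i)·G^NE = 73 + 4.77·53 = 325.81.
Planner: ∂(Σu_j)/∂c_i = Σα_j − 1 = 4.77 > 0, so everyone contributes w_i; G^SO = 73, W^SO = 73 + 4.77·73 = 421.21.
Deadweight loss = 95.4.

95.4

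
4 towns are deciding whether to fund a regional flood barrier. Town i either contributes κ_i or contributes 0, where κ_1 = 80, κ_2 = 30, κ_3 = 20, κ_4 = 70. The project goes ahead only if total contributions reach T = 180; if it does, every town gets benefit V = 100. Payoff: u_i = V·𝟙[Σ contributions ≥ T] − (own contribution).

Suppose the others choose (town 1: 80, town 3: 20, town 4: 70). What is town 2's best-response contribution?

30

Others' total = 170. Contributing 30 brings total to 200 ≥ 180: gain V − κ_2 = 70.
Best response: 30.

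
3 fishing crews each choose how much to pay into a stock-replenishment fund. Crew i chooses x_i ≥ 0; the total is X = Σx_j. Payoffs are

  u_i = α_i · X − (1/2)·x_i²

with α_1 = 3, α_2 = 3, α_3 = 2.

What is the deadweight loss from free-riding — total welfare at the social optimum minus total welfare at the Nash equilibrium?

43

Crew i's FOC: ∂u_i/∂x_i = α_i − x_i = 0, so x_i* = α_i.
NE contributions = (3, 3, 2); X = 8.
W^NE = (Σα)·X − ½Σα_i² = 8² − ½·22 = 53.
Planner sets x_i = Σα_j = 8 for every i, so X^SO = 3·8 = 24.
W^SO = (Σα)·X^SO − ½·3·(Σα)² = (3/2)·8² = 96.
Deadweight loss = W^SO − W^NE = 43.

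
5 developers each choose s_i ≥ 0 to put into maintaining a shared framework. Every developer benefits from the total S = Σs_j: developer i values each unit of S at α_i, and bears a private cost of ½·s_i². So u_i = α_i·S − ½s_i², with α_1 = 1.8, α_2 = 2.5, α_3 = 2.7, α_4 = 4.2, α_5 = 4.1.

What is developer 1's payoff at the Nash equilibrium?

Developer i's FOC: ∂u_i/∂s_i = α_i − s_i = 0, so s_i* = α_i.
NE contributions = (1.8, 2.5, 2.7, 4.2, 4.1); S = 15.3.
u_1 = α_1·S − ½·(s_1)² = 1.8·15.3 − ½·1.8² = 25.92.

25.92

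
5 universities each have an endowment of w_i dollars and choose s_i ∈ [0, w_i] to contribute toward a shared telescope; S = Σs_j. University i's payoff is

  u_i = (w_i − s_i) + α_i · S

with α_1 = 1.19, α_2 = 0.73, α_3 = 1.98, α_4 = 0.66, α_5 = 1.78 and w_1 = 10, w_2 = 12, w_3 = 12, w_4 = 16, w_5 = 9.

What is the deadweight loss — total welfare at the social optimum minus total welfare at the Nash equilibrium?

149.52

∂u_i/∂s_i = α_i − 1, so university i contributes w_i if α_i > 1, else 0.
α_i > 1 for i ∈ {1, 3, 5}; NE contributions (10, 0, 12, 0, 9), S = 31.
W^NE = Σw_i − S^NE + (Σα_i)·S^NE = 59 + 5.34·31 = 224.54.
Planner: ∂(Σu_j)/∂s_i = Σα_j − 1 = 5.34 > 0, so everyone contributes w_i; S^SO = 59, W^SO = 59 + 5.34·59 = 374.06.
Deadweight loss = 149.52.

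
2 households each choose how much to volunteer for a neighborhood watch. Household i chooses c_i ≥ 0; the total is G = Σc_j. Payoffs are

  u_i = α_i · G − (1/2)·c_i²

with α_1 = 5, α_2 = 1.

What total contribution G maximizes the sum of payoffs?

Planner FOC: ∂(Σu_j)/∂c_i = (Σα_j) − c_i = 0, so c_i^SO = Σα_j = 6 for every i; G^SO = 12.

12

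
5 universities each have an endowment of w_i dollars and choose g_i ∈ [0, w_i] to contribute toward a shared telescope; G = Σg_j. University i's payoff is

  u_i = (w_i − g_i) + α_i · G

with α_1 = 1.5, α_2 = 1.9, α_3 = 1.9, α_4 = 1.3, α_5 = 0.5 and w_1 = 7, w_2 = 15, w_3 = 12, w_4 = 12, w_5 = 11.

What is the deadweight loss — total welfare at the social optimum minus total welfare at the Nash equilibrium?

67.1

∂u_i/∂g_i = α_i − 1, so university i contributes w_i if α_i > 1, else 0.
α_i > 1 for i ∈ {1, 2, 3, 4}; NE contributions (7, 15, 12, 12, 0), G = 46.
W^NE = Σw_i − G^NE + (Σα_i)·G^NE = 57 + 6.1·46 = 337.6.
Planner: ∂(Σu_j)/∂g_i = Σα_j − 1 = 6.1 > 0, so everyone contributes w_i; G^SO = 57, W^SO = 57 + 6.1·57 = 404.7.
Deadweight loss = 67.1.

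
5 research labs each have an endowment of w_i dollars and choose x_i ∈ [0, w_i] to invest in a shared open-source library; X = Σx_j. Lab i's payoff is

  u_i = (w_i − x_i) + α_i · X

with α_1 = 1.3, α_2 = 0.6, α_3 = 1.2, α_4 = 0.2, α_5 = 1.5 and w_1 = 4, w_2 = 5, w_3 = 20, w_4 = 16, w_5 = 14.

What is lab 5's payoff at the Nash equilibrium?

∂u_i/∂x_i = α_i − 1, so lab i contributes w_i if α_i > 1, else 0.
α_i > 1 for i ∈ {1, 3, 5}; NE contributions (4, 0, 20, 0, 14), X = 38.
u_5 = (14 − 14) + 1.5·38 = 57.

57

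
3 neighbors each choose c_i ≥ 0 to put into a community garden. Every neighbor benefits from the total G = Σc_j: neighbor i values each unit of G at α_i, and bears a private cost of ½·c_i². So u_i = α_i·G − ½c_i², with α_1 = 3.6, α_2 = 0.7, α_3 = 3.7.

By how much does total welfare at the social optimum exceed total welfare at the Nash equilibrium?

45.57

Neighbor i's FOC: ∂u_i/∂c_i = α_i − c_i = 0, so c_i* = α_i.
NE contributions = (3.6, 0.7, 3.7); G = 8.
W^NE = (Σα)·G − ½Σα_i² = 8² − ½·27.14 = 50.43.
Planner sets c_i = Σα_j = 8 for every i, so G^SO = 3·8 = 24.
W^SO = (Σα)·G^SO − ½·3·(Σα)² = (3/2)·8² = 96.
Deadweight loss = W^SO − W^NE = 45.57.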